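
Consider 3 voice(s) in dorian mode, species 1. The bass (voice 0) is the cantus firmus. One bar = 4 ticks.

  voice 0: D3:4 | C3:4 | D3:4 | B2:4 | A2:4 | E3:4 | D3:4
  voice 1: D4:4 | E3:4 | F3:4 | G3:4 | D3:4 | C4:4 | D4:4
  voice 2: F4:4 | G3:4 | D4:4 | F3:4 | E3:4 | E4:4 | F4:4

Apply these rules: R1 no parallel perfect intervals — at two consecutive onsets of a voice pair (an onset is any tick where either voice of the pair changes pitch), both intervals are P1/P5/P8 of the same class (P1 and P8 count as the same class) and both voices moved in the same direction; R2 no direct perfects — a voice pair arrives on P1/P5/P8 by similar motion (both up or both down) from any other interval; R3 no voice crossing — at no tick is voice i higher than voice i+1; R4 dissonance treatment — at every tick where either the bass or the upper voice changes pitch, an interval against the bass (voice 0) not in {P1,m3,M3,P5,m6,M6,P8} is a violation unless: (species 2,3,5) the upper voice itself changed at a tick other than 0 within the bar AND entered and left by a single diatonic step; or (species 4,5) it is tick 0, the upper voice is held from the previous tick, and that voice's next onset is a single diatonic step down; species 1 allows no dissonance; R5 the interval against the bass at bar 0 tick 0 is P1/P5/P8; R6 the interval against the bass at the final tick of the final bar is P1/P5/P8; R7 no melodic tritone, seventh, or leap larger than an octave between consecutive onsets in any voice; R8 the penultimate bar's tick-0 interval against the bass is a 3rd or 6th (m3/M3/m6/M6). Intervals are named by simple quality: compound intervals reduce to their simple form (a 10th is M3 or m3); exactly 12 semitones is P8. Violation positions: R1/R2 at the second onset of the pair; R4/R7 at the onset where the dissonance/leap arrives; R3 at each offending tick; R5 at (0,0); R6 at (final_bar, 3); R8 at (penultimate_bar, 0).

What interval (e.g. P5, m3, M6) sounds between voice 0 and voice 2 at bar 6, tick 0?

m3

voice 0=D3 voice 2=F4 -> m3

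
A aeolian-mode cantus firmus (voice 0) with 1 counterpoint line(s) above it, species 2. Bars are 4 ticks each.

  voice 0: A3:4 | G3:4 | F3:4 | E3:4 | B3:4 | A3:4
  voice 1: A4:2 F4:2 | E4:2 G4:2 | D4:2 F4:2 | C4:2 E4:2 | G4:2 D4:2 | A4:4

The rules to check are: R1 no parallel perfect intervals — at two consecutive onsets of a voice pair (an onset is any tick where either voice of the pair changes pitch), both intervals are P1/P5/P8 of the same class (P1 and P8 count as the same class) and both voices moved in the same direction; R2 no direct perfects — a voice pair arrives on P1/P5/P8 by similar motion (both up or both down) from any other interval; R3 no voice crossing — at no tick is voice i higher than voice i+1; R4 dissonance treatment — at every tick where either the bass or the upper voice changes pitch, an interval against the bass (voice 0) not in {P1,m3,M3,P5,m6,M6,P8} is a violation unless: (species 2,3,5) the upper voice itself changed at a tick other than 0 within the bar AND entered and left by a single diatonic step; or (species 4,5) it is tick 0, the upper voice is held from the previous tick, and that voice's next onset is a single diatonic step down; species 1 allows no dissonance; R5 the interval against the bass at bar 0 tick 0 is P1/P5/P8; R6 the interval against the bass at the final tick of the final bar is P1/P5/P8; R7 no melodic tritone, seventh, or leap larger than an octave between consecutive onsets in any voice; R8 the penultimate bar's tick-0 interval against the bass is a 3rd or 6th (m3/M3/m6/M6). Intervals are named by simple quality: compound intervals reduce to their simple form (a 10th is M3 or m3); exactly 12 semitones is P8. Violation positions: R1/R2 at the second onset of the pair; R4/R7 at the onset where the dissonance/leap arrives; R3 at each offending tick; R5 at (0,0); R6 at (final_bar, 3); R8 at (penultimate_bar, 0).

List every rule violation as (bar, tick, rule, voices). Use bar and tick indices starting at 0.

bar 0: v0=A3 v1=A4 downbeat P8
bar 1: v0=G3 v1=E4 downbeat M6
bar 2: v0=F3 v1=D4 downbeat M6
bar 3: v0=E3 v1=C4 downbeat m6
bar 4: v0=B3 v1=G4 downbeat m6
bar 5: v0=A3 v1=A4 downbeat P8

No violations across 6 bars (A3..A3 vs A4..A4).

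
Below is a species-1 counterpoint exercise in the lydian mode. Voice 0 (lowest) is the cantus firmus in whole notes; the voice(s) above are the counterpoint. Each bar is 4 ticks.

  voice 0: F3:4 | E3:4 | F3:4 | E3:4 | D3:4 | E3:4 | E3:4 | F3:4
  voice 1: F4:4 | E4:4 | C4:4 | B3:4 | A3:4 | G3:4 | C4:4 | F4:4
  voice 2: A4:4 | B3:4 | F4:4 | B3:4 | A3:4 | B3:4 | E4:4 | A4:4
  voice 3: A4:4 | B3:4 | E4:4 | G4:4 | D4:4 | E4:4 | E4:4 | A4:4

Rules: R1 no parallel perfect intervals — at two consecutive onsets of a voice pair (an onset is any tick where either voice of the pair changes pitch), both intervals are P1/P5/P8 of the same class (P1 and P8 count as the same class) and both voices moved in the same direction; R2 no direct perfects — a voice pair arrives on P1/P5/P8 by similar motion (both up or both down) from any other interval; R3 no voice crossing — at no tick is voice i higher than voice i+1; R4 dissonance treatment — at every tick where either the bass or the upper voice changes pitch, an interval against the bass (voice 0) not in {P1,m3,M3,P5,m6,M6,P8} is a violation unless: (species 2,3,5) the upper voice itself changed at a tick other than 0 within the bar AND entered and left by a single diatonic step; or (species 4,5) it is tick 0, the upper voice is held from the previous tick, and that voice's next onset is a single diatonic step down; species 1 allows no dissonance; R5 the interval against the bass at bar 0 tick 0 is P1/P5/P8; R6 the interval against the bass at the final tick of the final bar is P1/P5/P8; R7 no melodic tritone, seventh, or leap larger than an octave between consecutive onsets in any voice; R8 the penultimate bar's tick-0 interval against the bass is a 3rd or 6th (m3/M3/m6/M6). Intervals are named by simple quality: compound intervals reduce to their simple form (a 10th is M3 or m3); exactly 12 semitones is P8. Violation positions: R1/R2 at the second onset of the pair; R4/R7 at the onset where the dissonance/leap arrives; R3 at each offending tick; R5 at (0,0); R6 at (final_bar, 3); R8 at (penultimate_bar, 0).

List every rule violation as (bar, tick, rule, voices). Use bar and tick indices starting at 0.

(0, 0, R5, (0, 2))
(0, 0, R5, (0, 3))
(1, 0, R1, (0, 1))
(1, 0, R1, (2, 3))
(1, 0, R2, (0, 2))
(1, 0, R2, (0, 3))
(1, 0, R3, (1, 2))
(1, 0, R7, (2,))
(1, 0, R7, (3,))
(1, 1, R3, (1, 2))
(1, 2, R3, (1, 2))
(1, 3, R3, (1, 2))
(2, 0, R2, (0, 2))
(2, 0, R3, (2, 3))
(2, 0, R4, (0, 3))
(2, 0, R7, (2,))
(2, 1, R3, (2, 3))
(2, 2, R3, (2, 3))
(2, 3, R3, (2, 3))
(3, 0, R1, (0, 1))
(3, 0, R2, (0, 2))
(3, 0, R2, (1, 2))
(3, 0, R7, (2,))
(4, 0, R1, (0, 1))
(4, 0, R1, (0, 2))
(4, 0, R1, (1, 2))
(4, 0, R2, (0, 3))
(5, 0, R1, (0, 2))
(5, 0, R1, (0, 3))
(6, 0, R8, (0, 2))
(6, 0, R8, (0, 3))
(7, 0, R1, (2, 3))
(7, 0, R2, (0, 1))
(7, 3, R6, (0, 2))
(7, 3, R6, (0, 3))

bar 0: v0=F3 v1=F4 v2=A4 v3=A4 downbeat M3
bar 1: v0=E3 v1=E4 v2=B3 v3=B3 downbeat P5
bar 2: v0=F3 v1=C4 v2=F4 v3=E4 downbeat M7
bar 3: v0=E3 v1=B3 v2=B3 v3=G4 downbeat m3
bar 4: v0=D3 v1=A3 v2=A3 v3=D4 downbeat P8
bar 5: v0=E3 v1=G3 v2=B3 v3=E4 downbeat P8
bar 6: v0=E3 v1=C4 v2=E4 v3=E4 downbeat P8
bar 7: v0=F3 v1=F4 v2=A4 v3=A4 downbeat M3
  -> R5 @ bar 0 tick 0 v(0, 2): opens on M3
  -> R5 @ bar 0 tick 0 v(0, 3): opens on M3
  -> R1 @ bar 1 tick 0 v(0, 1): F3/F4 P8 -> E3/E4 P8 similar
  -> R1 @ bar 1 tick 0 v(2, 3): A4/A4 P1 -> B3/B3 P1 similar
  -> R2 @ bar 1 tick 0 v(0, 2): F3/A4 M3 -> E3/B3 P5 similar
  -> R2 @ bar 1 tick 0 v(0, 3): F3/A4 M3 -> E3/B3 P5 similar
  -> R3 @ bar 1 tick 0 v(1, 2): E4 above B3
  -> R7 @ bar 1 tick 0 v(2,): A4->B3 leap 10st
  -> R7 @ bar 1 tick 0 v(3,): A4->B3 leap 10st
  -> R3 @ bar 1 tick 1 v(1, 2): E4 above B3
  -> R3 @ bar 1 tick 2 v(1, 2): E4 above B3
  -> R3 @ bar 1 tick 3 v(1, 2): E4 above B3
  -> R2 @ bar 2 tick 0 v(0, 2): E3/B3 P5 -> F3/F4 P8 similar
  -> R3 @ bar 2 tick 0 v(2, 3): F4 above E4
  -> R4 @ bar 2 tick 0 v(0, 3): F3/E4 M7 untreated
  -> R7 @ bar 2 tick 0 v(2,): B3->F4 leap 6st
  -> R3 @ bar 2 tick 1 v(2, 3): F4 above E4
  -> R3 @ bar 2 tick 2 v(2, 3): F4 above E4
  -> R3 @ bar 2 tick 3 v(2, 3): F4 above E4
  -> R1 @ bar 3 tick 0 v(0, 1): F3/C4 P5 -> E3/B3 P5 similar
  -> R2 @ bar 3 tick 0 v(0, 2): F3/F4 P8 -> E3/B3 P5 similar
  -> R2 @ bar 3 tick 0 v(1, 2): C4/F4 P4 -> B3/B3 P1 similar
  -> R7 @ bar 3 tick 0 v(2,): F4->B3 leap 6st
  -> R1 @ bar 4 tick 0 v(0, 1): E3/B3 P5 -> D3/A3 P5 similar
  -> R1 @ bar 4 tick 0 v(0, 2): E3/B3 P5 -> D3/A3 P5 similar
  -> R1 @ bar 4 tick 0 v(1, 2): B3/B3 P1 -> A3/A3 P1 similar
  -> R2 @ bar 4 tick 0 v(0, 3): E3/G4 m3 -> D3/D4 P8 similar
  -> R1 @ bar 5 tick 0 v(0, 2): D3/A3 P5 -> E3/B3 P5 similar
  -> R1 @ bar 5 tick 0 v(0, 3): D3/D4 P8 -> E3/E4 P8 similar
  -> R8 @ bar 6 tick 0 v(0, 2): penult P8 not 3rd/6th
  -> R8 @ bar 6 tick 0 v(0, 3): penult P8 not 3rd/6th
  -> R1 @ bar 7 tick 0 v(2, 3): E4/E4 P1 -> A4/A4 P1 similar
  -> R2 @ bar 7 tick 0 v(0, 1): E3/C4 m6 -> F3/F4 P8 similar
  -> R6 @ bar 7 tick 3 v(0, 2): closes on M3
  -> R6 @ bar 7 tick 3 v(0, 3): closes on M3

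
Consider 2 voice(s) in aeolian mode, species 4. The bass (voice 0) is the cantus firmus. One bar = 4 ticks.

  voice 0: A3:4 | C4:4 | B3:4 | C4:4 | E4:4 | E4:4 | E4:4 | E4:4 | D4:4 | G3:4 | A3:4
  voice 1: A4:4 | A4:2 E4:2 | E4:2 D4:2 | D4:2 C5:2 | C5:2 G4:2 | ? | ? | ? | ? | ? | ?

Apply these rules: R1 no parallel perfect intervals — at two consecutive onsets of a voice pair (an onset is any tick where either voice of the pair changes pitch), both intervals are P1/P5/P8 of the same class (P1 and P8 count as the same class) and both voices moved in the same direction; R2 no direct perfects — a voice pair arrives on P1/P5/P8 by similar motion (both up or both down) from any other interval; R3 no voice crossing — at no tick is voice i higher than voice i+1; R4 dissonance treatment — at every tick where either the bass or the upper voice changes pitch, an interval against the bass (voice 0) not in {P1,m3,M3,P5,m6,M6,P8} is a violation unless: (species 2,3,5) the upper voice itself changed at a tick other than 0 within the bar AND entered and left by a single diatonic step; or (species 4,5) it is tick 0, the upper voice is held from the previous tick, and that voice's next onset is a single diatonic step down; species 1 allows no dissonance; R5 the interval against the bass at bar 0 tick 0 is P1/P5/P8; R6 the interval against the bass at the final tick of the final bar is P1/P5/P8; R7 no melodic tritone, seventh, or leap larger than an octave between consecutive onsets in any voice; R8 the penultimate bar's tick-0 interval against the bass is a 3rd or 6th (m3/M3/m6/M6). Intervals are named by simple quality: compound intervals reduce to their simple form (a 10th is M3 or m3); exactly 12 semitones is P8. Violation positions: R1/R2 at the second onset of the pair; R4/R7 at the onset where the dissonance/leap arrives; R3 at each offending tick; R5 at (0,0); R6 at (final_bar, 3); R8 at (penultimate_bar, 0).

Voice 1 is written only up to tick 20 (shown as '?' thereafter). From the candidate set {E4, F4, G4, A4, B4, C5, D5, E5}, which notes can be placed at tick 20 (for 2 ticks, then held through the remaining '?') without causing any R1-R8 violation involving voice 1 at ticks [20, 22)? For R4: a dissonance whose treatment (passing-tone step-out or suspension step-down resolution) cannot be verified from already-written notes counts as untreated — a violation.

{B4, C5, E4, E5, G4}

E4: legal
F4: violates R4
G4: legal
A4: violates R4
B4: legal
C5: legal
D5: violates R4
E5: legal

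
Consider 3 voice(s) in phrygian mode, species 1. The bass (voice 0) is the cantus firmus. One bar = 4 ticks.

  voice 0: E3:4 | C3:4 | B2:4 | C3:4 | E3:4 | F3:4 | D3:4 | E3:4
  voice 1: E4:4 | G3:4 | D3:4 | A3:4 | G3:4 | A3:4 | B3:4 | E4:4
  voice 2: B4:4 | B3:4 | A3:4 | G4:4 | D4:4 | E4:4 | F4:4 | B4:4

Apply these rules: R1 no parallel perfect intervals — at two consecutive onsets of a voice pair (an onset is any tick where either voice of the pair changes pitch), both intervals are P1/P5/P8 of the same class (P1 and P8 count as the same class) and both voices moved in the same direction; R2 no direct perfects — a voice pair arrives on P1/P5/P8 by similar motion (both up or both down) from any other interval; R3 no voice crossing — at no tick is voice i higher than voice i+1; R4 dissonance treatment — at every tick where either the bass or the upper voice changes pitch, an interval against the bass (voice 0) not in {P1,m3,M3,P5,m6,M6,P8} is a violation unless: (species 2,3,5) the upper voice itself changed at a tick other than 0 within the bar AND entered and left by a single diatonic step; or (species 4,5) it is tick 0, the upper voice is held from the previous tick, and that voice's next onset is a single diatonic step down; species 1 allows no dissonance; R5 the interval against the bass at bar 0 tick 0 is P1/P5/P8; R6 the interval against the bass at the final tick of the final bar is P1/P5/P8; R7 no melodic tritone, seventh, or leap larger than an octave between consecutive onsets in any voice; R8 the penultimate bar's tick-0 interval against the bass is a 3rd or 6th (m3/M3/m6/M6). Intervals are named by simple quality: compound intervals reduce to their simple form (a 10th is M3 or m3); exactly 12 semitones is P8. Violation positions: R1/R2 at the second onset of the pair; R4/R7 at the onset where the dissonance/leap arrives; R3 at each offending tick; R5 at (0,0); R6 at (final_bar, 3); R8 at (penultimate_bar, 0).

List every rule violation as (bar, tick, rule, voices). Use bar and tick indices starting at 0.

bar 0: v0=E3 v1=E4 v2=B4 downbeat P5
bar 1: v0=C3 v1=G3 v2=B3 downbeat M7
bar 2: v0=B2 v1=D3 v2=A3 downbeat m7
bar 3: v0=C3 v1=A3 v2=G4 downbeat P5
bar 4: v0=E3 v1=G3 v2=D4 downbeat m7
bar 5: v0=F3 v1=A3 v2=E4 downbeat M7
bar 6: v0=D3 v1=B3 v2=F4 downbeat m3
bar 7: v0=E3 v1=E4 v2=B4 downbeat P5
  -> R2 @ bar 1 tick 0 v(0, 1): E3/E4 P8 -> C3/G3 P5 similar
  -> R4 @ bar 1 tick 0 v(0, 2): C3/B3 M7 untreated
  -> R2 @ bar 2 tick 0 v(1, 2): G3/B3 M3 -> D3/A3 P5 similar
  -> R4 @ bar 2 tick 0 v(0, 2): B2/A3 m7 untreated
  -> R2 @ bar 3 tick 0 v(0, 2): B2/A3 m7 -> C3/G4 P5 similar
  -> R7 @ bar 3 tick 0 v(2,): A3->G4 leap 10st
  -> R2 @ bar 4 tick 0 v(1, 2): A3/G4 m7 -> G3/D4 P5 similar
  -> R4 @ bar 4 tick 0 v(0, 2): E3/D4 m7 untreated
  -> R1 @ bar 5 tick 0 v(1, 2): G3/D4 P5 -> A3/E4 P5 similar
  -> R4 @ bar 5 tick 0 v(0, 2): F3/E4 M7 untreated
  -> R2 @ bar 7 tick 0 v(0, 1): D3/B3 M6 -> E3/E4 P8 similar
  -> R2 @ bar 7 tick 0 v(0, 2): D3/F4 m3 -> E3/B4 P5 similar
  -> R2 @ bar 7 tick 0 v(1, 2): B3/F4 TT -> E4/B4 P5 similar
  -> R7 @ bar 7 tick 0 v(2,): F4->B4 leap 6st

(1, 0, R2, (0, 1))
(1, 0, R4, (0, 2))
(2, 0, R2, (1, 2))
(2, 0, R4, (0, 2))
(3, 0, R2, (0, 2))
(3, 0, R7, (2,))
(4, 0, R2, (1, 2))
(4, 0, R4, (0, 2))
(5, 0, R1, (1, 2))
(5, 0, R4, (0, 2))
(7, 0, R2, (0, 1))
(7, 0, R2, (0, 2))
(7, 0, R2, (1, 2))
(7, 0, R7, (2,))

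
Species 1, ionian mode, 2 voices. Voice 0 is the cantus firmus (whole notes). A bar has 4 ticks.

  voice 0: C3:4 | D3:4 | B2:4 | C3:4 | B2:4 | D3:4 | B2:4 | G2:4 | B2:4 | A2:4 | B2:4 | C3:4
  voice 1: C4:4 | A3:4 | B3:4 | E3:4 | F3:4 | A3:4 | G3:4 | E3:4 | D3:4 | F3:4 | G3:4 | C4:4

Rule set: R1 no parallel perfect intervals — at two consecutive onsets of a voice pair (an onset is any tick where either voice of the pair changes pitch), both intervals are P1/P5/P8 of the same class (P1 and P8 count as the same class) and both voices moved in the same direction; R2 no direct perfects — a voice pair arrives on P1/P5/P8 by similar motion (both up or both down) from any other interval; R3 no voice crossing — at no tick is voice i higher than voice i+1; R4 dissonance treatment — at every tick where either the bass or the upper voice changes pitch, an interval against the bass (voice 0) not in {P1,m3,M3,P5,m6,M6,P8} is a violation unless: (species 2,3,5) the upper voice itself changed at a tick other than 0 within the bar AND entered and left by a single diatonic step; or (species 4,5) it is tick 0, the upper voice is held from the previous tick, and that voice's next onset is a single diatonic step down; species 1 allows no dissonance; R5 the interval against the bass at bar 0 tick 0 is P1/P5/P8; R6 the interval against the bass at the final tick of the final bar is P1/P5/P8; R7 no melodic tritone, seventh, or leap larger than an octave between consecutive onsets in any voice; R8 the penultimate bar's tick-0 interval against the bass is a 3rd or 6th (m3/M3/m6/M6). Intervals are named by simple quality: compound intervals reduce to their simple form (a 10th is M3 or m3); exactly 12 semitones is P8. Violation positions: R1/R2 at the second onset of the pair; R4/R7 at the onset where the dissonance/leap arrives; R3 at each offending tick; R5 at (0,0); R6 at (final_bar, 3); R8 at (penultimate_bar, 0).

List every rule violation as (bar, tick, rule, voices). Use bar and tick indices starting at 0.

(4, 0, R4, (0, 1))
(5, 0, R2, (0, 1))
(11, 0, R2, (0, 1))

bar 0: v0=C3 v1=C4 downbeat P8
bar 1: v0=D3 v1=A3 downbeat P5
bar 2: v0=B2 v1=B3 downbeat P8
bar 3: v0=C3 v1=E3 downbeat M3
bar 4: v0=B2 v1=F3 downbeat TT
bar 5: v0=D3 v1=A3 downbeat P5
bar 6: v0=B2 v1=G3 downbeat m6
bar 7: v0=G2 v1=E3 downbeat M6
bar 8: v0=B2 v1=D3 downbeat m3
bar 9: v0=A2 v1=F3 downbeat m6
bar 10: v0=B2 v1=G3 downbeat m6
bar 11: v0=C3 v1=C4 downbeat P8
  -> R4 @ bar 4 tick 0 v(0, 1): B2/F3 TT untreated
  -> R2 @ bar 5 tick 0 v(0, 1): B2/F3 TT -> D3/A3 P5 similar
  -> R2 @ bar 11 tick 0 v(0, 1): B2/G3 m6 -> C3/C4 P8 similar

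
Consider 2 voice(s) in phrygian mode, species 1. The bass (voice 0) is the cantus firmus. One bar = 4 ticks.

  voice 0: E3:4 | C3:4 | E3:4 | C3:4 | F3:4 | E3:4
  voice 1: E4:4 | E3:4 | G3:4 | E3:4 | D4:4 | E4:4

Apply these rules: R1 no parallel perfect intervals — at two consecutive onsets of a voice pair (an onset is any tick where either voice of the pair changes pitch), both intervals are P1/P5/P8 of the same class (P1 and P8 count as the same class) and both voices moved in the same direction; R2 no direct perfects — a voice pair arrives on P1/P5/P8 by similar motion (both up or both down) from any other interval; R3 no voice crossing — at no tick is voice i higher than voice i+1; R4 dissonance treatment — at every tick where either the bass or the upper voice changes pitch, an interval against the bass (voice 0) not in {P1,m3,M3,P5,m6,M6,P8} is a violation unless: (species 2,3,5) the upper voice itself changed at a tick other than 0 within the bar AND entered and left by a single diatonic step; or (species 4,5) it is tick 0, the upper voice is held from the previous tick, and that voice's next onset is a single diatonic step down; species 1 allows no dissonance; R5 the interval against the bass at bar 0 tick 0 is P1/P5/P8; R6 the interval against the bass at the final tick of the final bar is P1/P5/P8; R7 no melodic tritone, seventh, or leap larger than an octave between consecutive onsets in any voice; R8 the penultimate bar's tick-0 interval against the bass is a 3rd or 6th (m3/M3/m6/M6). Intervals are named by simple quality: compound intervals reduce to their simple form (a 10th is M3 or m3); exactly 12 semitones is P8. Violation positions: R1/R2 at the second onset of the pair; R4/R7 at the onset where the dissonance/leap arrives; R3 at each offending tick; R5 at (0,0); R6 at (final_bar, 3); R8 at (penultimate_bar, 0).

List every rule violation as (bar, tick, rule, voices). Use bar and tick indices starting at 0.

bar 0: v0=E3 v1=E4 downbeat P8
bar 1: v0=C3 v1=E3 downbeat M3
bar 2: v0=E3 v1=G3 downbeat m3
bar 3: v0=C3 v1=E3 downbeat M3
bar 4: v0=F3 v1=D4 downbeat M6
bar 5: v0=E3 v1=E4 downbeat P8
  -> R7 @ bar 4 tick 0 v(1,): E3->D4 leap 10st

(4, 0, R7, (1,))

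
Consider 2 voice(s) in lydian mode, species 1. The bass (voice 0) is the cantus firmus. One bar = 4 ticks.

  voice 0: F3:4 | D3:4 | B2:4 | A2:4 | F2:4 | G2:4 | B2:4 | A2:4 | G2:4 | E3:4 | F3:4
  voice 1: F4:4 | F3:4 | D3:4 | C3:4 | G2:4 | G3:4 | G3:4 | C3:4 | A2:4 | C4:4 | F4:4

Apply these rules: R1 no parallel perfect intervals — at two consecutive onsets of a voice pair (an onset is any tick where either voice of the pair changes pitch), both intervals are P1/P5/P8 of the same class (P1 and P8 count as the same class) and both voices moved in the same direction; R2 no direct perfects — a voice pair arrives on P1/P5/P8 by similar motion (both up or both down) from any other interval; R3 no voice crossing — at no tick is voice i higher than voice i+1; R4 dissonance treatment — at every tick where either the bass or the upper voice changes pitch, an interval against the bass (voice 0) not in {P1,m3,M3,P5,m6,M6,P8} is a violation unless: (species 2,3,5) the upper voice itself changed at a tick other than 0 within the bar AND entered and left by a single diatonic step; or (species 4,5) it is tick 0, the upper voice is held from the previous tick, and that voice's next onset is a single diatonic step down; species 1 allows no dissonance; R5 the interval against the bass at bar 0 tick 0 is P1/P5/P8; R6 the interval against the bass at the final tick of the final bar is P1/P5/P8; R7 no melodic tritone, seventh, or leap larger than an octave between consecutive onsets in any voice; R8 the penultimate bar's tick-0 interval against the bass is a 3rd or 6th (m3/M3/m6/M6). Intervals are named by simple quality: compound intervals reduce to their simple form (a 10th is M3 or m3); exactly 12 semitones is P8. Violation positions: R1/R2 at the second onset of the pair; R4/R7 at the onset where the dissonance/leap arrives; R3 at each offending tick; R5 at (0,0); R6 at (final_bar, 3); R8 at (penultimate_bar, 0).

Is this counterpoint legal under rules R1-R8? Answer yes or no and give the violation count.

No (5 violations)

bar 0: v0=F3 v1=F4 (P8)
bar 1: v0=D3 v1=F3 (m3)
bar 2: v0=B2 v1=D3 (m3)
bar 3: v0=A2 v1=C3 (m3)
bar 4: v0=F2 v1=G2 (M2)
bar 5: v0=G2 v1=G3 (P8)
bar 6: v0=B2 v1=G3 (m6)
bar 7: v0=A2 v1=C3 (m3)
bar 8: v0=G2 v1=A2 (M2)
bar 9: v0=E3 v1=C4 (m6)
bar 10: v0=F3 v1=F4 (P8)
  R4 @ bar4.0: F2/G2 M2 untreated
  R2 @ bar5.0: F2/G2 M2 -> G2/G3 P8 similar
  R4 @ bar8.0: G2/A2 M2 untreated
  R7 @ bar9.0: A2->C4 leap 15st
  R2 @ bar10.0: E3/C4 m6 -> F3/F4 P8 similar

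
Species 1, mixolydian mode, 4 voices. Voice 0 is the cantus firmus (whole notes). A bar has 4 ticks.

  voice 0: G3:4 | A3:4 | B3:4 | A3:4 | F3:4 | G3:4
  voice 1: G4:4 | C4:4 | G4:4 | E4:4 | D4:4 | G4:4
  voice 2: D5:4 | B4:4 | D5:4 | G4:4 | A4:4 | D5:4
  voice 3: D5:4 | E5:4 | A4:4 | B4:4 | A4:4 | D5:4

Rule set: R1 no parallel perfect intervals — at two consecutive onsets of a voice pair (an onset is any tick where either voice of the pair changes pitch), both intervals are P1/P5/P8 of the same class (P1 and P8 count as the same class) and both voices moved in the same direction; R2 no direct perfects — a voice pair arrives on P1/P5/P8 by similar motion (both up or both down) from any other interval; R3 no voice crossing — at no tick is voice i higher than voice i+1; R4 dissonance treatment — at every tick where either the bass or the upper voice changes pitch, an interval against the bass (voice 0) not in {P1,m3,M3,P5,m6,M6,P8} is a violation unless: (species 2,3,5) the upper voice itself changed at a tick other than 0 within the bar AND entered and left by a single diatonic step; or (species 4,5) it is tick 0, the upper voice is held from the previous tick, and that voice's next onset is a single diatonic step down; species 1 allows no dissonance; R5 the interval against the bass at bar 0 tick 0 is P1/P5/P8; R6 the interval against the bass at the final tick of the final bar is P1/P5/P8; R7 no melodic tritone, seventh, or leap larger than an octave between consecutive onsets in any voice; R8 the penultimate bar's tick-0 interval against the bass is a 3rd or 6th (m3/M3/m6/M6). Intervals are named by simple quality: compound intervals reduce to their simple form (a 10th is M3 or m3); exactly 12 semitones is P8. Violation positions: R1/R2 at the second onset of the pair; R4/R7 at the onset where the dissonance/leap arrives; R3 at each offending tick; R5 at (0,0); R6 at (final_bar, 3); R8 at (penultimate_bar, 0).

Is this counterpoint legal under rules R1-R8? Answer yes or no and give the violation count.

bar 0: v0=G3 v1=G4 v2=D5 v3=D5 (P5)
bar 1: v0=A3 v1=C4 v2=B4 v3=E5 (P5)
bar 2: v0=B3 v1=G4 v2=D5 v3=A4 (m7)
bar 3: v0=A3 v1=E4 v2=G4 v3=B4 (M2)
bar 4: v0=F3 v1=D4 v2=A4 v3=A4 (M3)
bar 5: v0=G3 v1=G4 v2=D5 v3=D5 (P5)
  R1 @ bar1.0: G3/D5 P5 -> A3/E5 P5 similar
  R4 @ bar1.0: A3/B4 M2 untreated
  R2 @ bar2.0: C4/B4 M7 -> G4/D5 P5 similar
  R3 @ bar2.0: D5 above A4
  R4 @ bar2.0: B3/A4 m7 untreated
  R3 @ bar2.1: D5 above A4
  R3 @ bar2.2: D5 above A4
  R3 @ bar2.3: D5 above A4
  R2 @ bar3.0: B3/G4 m6 -> A3/E4 P5 similar
  R4 @ bar3.0: A3/G4 m7 untreated
  R4 @ bar3.0: A3/B4 M2 untreated
  R1 @ bar4.0: E4/B4 P5 -> D4/A4 P5 similar
  R1 @ bar5.0: D4/A4 P5 -> G4/D5 P5 similar
  R1 @ bar5.0: D4/A4 P5 -> G4/D5 P5 similar
  R1 @ bar5.0: A4/A4 P1 -> D5/D5 P1 similar
  R2 @ bar5.0: F3/D4 M6 -> G3/G4 P8 similar
  R2 @ bar5.0: F3/A4 M3 -> G3/D5 P5 similar
  R2 @ bar5.0: F3/A4 M3 -> G3/D5 P5 similar

No (18 violations)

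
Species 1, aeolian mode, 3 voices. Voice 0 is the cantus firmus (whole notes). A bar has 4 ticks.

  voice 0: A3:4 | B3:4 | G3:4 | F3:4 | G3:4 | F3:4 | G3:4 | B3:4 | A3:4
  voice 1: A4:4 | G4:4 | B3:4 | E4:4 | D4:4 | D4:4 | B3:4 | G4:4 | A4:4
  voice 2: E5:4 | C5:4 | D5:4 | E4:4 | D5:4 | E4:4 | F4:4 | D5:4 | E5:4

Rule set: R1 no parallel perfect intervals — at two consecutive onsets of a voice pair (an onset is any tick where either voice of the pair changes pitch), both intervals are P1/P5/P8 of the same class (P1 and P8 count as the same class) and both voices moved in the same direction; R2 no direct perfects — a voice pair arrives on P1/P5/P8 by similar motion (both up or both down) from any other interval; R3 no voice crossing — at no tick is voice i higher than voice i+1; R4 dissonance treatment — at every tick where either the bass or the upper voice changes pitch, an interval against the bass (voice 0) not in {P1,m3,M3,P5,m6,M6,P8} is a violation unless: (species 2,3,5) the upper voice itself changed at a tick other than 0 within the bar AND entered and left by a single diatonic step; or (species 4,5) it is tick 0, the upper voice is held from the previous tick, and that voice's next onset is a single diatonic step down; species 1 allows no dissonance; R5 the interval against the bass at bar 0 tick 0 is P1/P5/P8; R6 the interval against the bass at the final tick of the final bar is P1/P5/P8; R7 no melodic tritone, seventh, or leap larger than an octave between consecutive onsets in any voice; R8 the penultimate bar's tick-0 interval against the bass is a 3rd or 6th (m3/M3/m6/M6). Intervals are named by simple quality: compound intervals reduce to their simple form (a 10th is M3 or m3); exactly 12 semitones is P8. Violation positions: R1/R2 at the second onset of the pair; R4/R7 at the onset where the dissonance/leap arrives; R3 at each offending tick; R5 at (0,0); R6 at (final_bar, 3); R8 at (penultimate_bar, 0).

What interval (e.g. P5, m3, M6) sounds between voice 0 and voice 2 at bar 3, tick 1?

voice 0=F3 voice 2=E4 -> M7

M7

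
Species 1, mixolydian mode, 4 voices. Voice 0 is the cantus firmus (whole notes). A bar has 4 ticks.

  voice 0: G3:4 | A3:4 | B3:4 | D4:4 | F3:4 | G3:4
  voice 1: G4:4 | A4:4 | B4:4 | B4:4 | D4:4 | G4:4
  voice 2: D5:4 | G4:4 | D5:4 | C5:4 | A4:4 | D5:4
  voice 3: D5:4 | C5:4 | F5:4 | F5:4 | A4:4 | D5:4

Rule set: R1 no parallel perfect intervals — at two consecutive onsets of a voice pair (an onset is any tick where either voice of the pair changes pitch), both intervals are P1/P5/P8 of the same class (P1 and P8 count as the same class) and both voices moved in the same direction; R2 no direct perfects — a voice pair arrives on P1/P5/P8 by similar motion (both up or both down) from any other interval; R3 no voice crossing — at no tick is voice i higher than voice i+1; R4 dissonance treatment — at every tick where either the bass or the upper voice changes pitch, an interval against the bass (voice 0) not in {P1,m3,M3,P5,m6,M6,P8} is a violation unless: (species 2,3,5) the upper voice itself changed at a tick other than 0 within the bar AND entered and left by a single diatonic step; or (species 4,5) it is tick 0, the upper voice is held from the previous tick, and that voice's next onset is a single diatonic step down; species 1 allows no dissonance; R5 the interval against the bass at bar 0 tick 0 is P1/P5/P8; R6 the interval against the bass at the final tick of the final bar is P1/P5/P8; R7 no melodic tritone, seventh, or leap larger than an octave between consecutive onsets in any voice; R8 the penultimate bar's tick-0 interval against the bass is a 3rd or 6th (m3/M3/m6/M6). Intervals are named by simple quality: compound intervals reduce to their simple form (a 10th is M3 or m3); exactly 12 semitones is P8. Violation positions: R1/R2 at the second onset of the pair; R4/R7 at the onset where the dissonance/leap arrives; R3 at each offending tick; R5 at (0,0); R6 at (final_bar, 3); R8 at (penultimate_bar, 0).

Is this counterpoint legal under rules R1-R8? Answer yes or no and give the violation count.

bar 0: v0=G3 v1=G4 v2=D5 v3=D5 (P5)
bar 1: v0=A3 v1=A4 v2=G4 v3=C5 (m3)
bar 2: v0=B3 v1=B4 v2=D5 v3=F5 (TT)
bar 3: v0=D4 v1=B4 v2=C5 v3=F5 (m3)
bar 4: v0=F3 v1=D4 v2=A4 v3=A4 (M3)
bar 5: v0=G3 v1=G4 v2=D5 v3=D5 (P5)
  R1 @ bar1.0: G3/G4 P8 -> A3/A4 P8 similar
  R3 @ bar1.0: A4 above G4
  R4 @ bar1.0: A3/G4 m7 untreated
  R3 @ bar1.1: A4 above G4
  R3 @ bar1.2: A4 above G4
  R3 @ bar1.3: A4 above G4
  R1 @ bar2.0: A3/A4 P8 -> B3/B4 P8 similar
  R4 @ bar2.0: B3/F5 TT untreated
  R4 @ bar3.0: D4/C5 m7 untreated
  R2 @ bar4.0: B4/C5 m2 -> D4/A4 P5 similar
  R2 @ bar4.0: B4/F5 TT -> D4/A4 P5 similar
  R2 @ bar4.0: C5/F5 P4 -> A4/A4 P1 similar
  R1 @ bar5.0: D4/A4 P5 -> G4/D5 P5 similar
  R1 @ bar5.0: D4/A4 P5 -> G4/D5 P5 similar
  R1 @ bar5.0: A4/A4 P1 -> D5/D5 P1 similar
  R2 @ bar5.0: F3/D4 M6 -> G3/G4 P8 similar
  R2 @ bar5.0: F3/A4 M3 -> G3/D5 P5 similar
  R2 @ bar5.0: F3/A4 M3 -> G3/D5 P5 similar

No (18 violations)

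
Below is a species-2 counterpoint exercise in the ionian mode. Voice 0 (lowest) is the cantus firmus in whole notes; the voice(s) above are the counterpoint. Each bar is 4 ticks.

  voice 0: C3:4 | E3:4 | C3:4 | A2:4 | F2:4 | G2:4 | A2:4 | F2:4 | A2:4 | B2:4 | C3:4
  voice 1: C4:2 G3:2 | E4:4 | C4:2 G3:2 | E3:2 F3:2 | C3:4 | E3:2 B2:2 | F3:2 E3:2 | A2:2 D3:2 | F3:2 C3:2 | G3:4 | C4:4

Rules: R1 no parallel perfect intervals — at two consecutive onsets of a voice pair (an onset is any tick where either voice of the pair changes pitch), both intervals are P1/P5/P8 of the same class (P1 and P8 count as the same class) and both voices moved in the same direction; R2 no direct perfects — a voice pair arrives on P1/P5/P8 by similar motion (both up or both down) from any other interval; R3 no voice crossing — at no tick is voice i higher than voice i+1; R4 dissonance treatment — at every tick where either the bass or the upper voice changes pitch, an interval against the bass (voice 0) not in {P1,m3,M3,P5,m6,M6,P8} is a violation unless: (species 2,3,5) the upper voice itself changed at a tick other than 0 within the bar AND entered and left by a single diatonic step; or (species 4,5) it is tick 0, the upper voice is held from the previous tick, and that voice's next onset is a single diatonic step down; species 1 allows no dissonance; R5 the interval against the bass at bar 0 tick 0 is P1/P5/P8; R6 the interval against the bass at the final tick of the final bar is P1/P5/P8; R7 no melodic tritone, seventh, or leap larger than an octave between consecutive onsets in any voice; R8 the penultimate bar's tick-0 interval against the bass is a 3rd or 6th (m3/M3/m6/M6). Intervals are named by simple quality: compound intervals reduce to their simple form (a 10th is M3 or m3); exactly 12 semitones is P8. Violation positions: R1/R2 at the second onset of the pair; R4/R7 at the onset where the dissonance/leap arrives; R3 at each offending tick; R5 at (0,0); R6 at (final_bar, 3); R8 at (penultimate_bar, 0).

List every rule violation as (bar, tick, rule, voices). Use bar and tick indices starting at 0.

(1, 0, R2, (0, 1))
(2, 0, R1, (0, 1))
(3, 0, R1, (0, 1))
(4, 0, R2, (0, 1))
(6, 0, R7, (1,))
(10, 0, R2, (0, 1))

bar 0: v0=C3 v1=C4 downbeat P8
bar 1: v0=E3 v1=E4 downbeat P8
bar 2: v0=C3 v1=C4 downbeat P8
bar 3: v0=A2 v1=E3 downbeat P5
bar 4: v0=F2 v1=C3 downbeat P5
bar 5: v0=G2 v1=E3 downbeat M6
bar 6: v0=A2 v1=F3 downbeat m6
bar 7: v0=F2 v1=A2 downbeat M3
bar 8: v0=A2 v1=F3 downbeat m6
bar 9: v0=B2 v1=G3 downbeat m6
bar 10: v0=C3 v1=C4 downbeat P8
  -> R2 @ bar 1 tick 0 v(0, 1): C3/G3 P5 -> E3/E4 P8 similar
  -> R1 @ bar 2 tick 0 v(0, 1): E3/E4 P8 -> C3/C4 P8 similar
  -> R1 @ bar 3 tick 0 v(0, 1): C3/G3 P5 -> A2/E3 P5 similar
  -> R2 @ bar 4 tick 0 v(0, 1): A2/F3 m6 -> F2/C3 P5 similar
  -> R7 @ bar 6 tick 0 v(1,): B2->F3 leap 6st
  -> R2 @ bar 10 tick 0 v(0, 1): B2/G3 m6 -> C3/C4 P8 similar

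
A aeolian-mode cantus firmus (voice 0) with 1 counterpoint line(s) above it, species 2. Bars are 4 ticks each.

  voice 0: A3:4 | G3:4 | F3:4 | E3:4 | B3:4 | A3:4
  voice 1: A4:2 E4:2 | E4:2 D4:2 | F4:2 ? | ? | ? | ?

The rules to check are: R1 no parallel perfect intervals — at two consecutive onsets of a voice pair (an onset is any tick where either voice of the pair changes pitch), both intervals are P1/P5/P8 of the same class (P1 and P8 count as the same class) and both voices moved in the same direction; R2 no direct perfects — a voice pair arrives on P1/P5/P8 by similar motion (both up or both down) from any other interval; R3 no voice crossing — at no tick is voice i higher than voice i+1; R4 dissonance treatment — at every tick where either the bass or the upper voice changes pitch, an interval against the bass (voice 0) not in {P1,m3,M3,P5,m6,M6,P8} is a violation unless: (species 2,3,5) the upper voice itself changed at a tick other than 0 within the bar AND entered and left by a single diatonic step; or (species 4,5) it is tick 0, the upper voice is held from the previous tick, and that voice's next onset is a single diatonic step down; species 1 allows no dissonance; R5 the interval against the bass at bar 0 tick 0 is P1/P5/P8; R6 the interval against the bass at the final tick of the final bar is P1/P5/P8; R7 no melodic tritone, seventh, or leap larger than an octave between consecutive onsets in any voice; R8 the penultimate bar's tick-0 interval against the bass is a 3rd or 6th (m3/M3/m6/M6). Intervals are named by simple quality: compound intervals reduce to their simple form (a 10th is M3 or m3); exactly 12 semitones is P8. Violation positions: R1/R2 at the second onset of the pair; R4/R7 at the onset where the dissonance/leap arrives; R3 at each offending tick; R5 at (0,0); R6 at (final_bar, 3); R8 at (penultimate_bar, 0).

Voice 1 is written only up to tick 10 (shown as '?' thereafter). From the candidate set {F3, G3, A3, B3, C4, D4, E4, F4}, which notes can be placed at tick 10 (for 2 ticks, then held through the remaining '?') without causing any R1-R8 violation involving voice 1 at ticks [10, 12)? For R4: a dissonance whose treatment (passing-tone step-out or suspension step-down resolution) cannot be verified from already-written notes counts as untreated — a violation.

F3: legal
G3: violates R4,R7
A3: legal
B3: violates R4,R7
C4: legal
D4: legal
E4: violates R4
F4: legal

{A3, C4, D4, F3, F4}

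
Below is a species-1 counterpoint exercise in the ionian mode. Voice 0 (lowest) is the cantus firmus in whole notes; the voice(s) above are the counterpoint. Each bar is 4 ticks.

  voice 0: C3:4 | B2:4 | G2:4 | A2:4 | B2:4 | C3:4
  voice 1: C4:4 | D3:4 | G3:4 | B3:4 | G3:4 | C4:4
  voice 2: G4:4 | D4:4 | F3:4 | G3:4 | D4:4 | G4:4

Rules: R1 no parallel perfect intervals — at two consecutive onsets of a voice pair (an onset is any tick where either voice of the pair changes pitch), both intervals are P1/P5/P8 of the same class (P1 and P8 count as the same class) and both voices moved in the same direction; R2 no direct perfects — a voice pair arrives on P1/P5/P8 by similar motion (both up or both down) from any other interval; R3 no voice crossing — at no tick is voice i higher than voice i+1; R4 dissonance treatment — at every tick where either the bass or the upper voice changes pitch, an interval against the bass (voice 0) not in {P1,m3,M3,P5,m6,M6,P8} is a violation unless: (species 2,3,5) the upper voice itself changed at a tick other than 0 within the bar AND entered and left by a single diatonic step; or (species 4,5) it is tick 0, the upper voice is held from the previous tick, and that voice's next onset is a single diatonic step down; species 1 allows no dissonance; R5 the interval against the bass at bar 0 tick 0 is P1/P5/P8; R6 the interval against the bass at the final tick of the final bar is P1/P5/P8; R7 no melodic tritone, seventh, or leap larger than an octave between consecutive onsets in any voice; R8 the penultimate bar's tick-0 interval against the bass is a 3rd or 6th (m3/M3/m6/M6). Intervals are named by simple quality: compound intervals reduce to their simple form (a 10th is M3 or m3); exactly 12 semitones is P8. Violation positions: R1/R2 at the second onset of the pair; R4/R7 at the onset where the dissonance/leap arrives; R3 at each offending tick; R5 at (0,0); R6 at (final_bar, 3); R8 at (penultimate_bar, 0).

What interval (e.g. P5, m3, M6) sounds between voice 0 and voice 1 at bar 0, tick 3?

P8

voice 0=C3 voice 1=C4 -> P8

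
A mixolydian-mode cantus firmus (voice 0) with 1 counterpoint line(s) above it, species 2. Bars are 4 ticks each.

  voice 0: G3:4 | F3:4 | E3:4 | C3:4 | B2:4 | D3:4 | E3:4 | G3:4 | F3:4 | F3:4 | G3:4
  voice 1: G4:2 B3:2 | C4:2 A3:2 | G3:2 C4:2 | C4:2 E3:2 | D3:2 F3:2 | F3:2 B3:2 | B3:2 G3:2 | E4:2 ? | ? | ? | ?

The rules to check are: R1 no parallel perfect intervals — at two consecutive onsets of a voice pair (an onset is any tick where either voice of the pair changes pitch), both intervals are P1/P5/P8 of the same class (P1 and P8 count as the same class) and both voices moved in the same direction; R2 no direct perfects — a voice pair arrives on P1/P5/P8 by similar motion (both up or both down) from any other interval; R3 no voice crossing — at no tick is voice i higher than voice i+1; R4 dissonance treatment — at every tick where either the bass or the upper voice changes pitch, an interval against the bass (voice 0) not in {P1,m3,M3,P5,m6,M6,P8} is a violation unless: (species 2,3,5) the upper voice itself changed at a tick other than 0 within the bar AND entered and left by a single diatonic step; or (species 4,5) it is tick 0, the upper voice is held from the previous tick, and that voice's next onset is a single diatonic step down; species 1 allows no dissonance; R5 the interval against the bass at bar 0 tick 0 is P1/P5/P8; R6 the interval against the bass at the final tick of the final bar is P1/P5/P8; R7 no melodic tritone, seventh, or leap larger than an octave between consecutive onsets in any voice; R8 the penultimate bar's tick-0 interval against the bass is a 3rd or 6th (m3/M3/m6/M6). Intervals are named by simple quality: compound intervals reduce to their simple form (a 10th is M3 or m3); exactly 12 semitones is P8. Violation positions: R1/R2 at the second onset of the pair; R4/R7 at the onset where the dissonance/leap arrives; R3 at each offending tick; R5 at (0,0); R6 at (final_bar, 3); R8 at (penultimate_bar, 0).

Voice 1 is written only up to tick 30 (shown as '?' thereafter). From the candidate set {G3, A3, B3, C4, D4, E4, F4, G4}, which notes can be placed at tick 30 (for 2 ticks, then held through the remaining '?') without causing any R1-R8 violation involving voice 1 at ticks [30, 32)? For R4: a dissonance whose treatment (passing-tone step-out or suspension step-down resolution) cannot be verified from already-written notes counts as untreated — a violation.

G3: legal
A3: violates R4
B3: legal
C4: violates R4
D4: legal
E4: legal
F4: violates R4
G4: legal

{B3, D4, E4, G3, G4}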